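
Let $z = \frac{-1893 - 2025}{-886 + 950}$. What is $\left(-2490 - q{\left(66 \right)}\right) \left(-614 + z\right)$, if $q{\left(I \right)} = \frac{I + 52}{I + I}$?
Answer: $\frac{3552169193}{2112} \approx 1.6819 \cdot 10^{6}$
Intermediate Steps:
$q{\left(I \right)} = \frac{52 + I}{2 I}$
$z = - \frac{1959}{32}$ ($z = - \frac{3918}{64} = \left(-3918\right) \frac{1}{64} = - \frac{1959}{32} \approx -61.219$)
$\left(-2490 - q{\left(66 \right)}\right) \left(-614 + z\right) = \left(-2490 - \frac{52 + 66}{2 \cdot 66}\right) \left(-614 - \frac{1959}{32}\right) = \left(-2490 - \frac{1}{2} \cdot \frac{1}{66} \cdot 118\right) \left(- \frac{21607}{32}\right) = \left(-2490 - \frac{59}{66}\right) \left(- \frac{21607}{32}\right) = \left(- \frac{164399}{66}\right) \left(- \frac{21607}{32}\right) = \frac{3552169193}{2112}$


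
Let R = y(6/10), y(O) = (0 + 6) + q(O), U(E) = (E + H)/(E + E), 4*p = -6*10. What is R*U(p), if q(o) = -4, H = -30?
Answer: 3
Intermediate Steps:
p = -15 (p = (-6*10)/4 = (¼)*(-60) = -15)
U(E) = (-30 + E)/(2*E) (U(E) = (E - 30)/(E + E) = (-30 + E)/((2*E)) = (-30 + E)*(1/(2*E)) = (-30 + E)/(2*E))
y(O) = 2 (y(O) = (0 + 6) - 4 = 6 - 4 = 2)
R = 2
R*U(p) = 2*((½)*(-30 - 15)/(-15)) = 2*((½)*(-1/15)*(-45)) = 2*(3/2) = 3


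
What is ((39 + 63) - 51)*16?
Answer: 816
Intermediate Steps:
((39 + 63) - 51)*16 = (102 - 51)*16 = 51*16 = 816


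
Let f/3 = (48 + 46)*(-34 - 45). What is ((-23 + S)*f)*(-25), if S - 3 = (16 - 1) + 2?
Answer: -1670850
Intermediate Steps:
f = -22278 (f = 3*((48 + 46)*(-34 - 45)) = 3*(94*(-79)) = 3*(-7426) = -22278)
S = 20 (S = 3 + ((16 - 1) + 2) = 3 + (15 + 2) = 3 + 17 = 20)
((-23 + S)*f)*(-25) = ((-23 + 20)*(-22278))*(-25) = -3*(-22278)*(-25) = 66834*(-25) = -1670850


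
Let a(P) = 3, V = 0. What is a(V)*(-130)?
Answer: -390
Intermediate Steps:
a(V)*(-130) = 3*(-130) = -390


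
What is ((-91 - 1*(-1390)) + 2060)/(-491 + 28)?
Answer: -3359/463 ≈ -7.2549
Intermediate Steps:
((-91 - 1*(-1390)) + 2060)/(-491 + 28) = ((-91 + 1390) + 2060)/(-463) = (1299 + 2060)*(-1/463) = 3359*(-1/463) = -3359/463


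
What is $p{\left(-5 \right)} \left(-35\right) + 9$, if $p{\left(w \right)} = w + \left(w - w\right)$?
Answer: $184$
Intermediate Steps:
$p{\left(w \right)} = w$ ($p{\left(w \right)} = w + 0 = w$)
$p{\left(-5 \right)} \left(-35\right) + 9 = \left(-5\right) \left(-35\right) + 9 = 175 + 9 = 184$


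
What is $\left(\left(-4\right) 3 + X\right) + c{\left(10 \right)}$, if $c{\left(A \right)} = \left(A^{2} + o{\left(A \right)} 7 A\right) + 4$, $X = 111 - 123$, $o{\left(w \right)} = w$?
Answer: $780$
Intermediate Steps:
$X = -12$ ($X = 111 - 123 = -12$)
$c{\left(A \right)} = 4 + 8 A^{2}$ ($c{\left(A \right)} = \left(A^{2} + A 7 A\right) + 4 = \left(A^{2} + 7 A A\right) + 4 = \left(A^{2} + 7 A^{2}\right) + 4 = 8 A^{2} + 4 = 4 + 8 A^{2}$)
$\left(\left(-4\right) 3 + X\right) + c{\left(10 \right)} = \left(\left(-4\right) 3 - 12\right) + \left(4 + 8 \cdot 10^{2}\right) = \left(-12 - 12\right) + \left(4 + 8 \cdot 100\right) = -24 + \left(4 + 800\right) = -24 + 804 = 780$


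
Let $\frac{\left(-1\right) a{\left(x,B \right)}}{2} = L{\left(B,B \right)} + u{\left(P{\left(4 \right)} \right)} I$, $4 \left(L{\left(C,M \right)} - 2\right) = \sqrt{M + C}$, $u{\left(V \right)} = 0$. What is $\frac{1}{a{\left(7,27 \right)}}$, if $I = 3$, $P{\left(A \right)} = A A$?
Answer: $- \frac{8}{5} + \frac{3 \sqrt{6}}{5} \approx -0.13031$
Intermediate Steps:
$P{\left(A \right)} = A^{2}$
$L{\left(C,M \right)} = 2 + \frac{\sqrt{C + M}}{4}$ ($L{\left(C,M \right)} = 2 + \frac{\sqrt{M + C}}{4} = 2 + \frac{\sqrt{C + M}}{4}$)
$a{\left(x,B \right)} = -4 - \frac{\sqrt{2} \sqrt{B}}{2}$ ($a{\left(x,B \right)} = - 2 \left(\left(2 + \frac{\sqrt{B + B}}{4}\right) + 0 \cdot 3\right) = - 2 \left(\left(2 + \frac{\sqrt{2 B}}{4}\right) + 0\right) = - 2 \left(\left(2 + \frac{\sqrt{2} \sqrt{B}}{4}\right) + 0\right) = - 2 \left(2 + \frac{\sqrt{2} \sqrt{B}}{4}\right) = -4 - \frac{\sqrt{2} \sqrt{B}}{2}$)
$\frac{1}{a{\left(7,27 \right)}} = \frac{1}{-4 - \frac{\sqrt{2} \sqrt{27}}{2}} = \frac{1}{-4 - \frac{\sqrt{2} \cdot 3 \sqrt{3}}{2}} = \frac{1}{-4 - \frac{3 \sqrt{6}}{2}}$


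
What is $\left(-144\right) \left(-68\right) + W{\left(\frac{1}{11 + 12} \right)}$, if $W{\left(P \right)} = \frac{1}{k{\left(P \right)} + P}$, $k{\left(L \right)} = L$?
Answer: $\frac{19607}{2} \approx 9803.5$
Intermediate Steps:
$W{\left(P \right)} = \frac{1}{2 P}$ ($W{\left(P \right)} = \frac{1}{P + P} = \frac{1}{2 P}$)
$\left(-144\right) \left(-68\right) + W{\left(\frac{1}{11 + 12} \right)} = \left(-144\right) \left(-68\right) + \frac{1}{2 \frac{1}{11 + 12}} = 9792 + \frac{1}{2 \cdot \frac{1}{23}} = 9792 + \frac{\frac{1}{\frac{1}{23}}}{2} = 9792 + \frac{1}{2} \cdot 23 = 9792 + \frac{23}{2} = \frac{19607}{2}$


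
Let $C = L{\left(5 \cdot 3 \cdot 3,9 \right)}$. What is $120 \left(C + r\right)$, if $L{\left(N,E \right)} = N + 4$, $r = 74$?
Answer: $14760$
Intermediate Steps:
$L{\left(N,E \right)} = 4 + N$
$C = 49$ ($C = 4 + 5 \cdot 3 \cdot 3 = 4 + 15 \cdot 3 = 4 + 45 = 49$)
$120 \left(C + r\right) = 120 \left(49 + 74\right) = 120 \cdot 123 = 14760$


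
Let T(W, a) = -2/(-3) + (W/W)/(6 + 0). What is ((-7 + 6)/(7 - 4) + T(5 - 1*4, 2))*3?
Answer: 3/2 ≈ 1.5000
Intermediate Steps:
T(W, a) = ⅚ (T(W, a) = -2*(-⅓) + 1/6 = ⅔ + 1*(⅙) = ⅔ + ⅙ = ⅚)
((-7 + 6)/(7 - 4) + T(5 - 1*4, 2))*3 = ((-7 + 6)/(7 - 4) + ⅚)*3 = (-1/3 + ⅚)*3 = (-1*⅓ + ⅚)*3 = (-⅓ + ⅚)*3 = (½)*3 = 3/2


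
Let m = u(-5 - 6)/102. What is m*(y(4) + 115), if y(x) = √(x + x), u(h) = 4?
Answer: 230/51 + 4*√2/51 ≈ 4.6207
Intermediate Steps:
y(x) = √2*√x (y(x) = √(2*x) = √2*√x)
m = 2/51 (m = 4/102 = 4*(1/102) = 2/51 ≈ 0.039216)
m*(y(4) + 115) = 2*(√2*√4 + 115)/51 = 2*(√2*2 + 115)/51 = 2*(2*√2 + 115)/51 = 2*(115 + 2*√2)/51 = 230/51 + 4*√2/51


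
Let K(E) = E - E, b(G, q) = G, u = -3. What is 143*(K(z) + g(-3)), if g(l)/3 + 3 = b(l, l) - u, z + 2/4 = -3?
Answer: -1287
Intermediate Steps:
z = -7/2 (z = -½ - 3 = -7/2 ≈ -3.5000)
g(l) = 3*l (g(l) = -9 + 3*(l - 1*(-3)) = -9 + 3*(l + 3) = -9 + 3*(3 + l) = -9 + (9 + 3*l) = 3*l)
K(E) = 0
143*(K(z) + g(-3)) = 143*(0 + 3*(-3)) = 143*(0 - 9) = 143*(-9) = -1287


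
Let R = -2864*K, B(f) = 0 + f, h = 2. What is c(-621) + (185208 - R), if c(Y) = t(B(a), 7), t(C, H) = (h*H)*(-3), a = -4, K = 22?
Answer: 248174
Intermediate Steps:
B(f) = f
t(C, H) = -6*H (t(C, H) = (2*H)*(-3) = -6*H)
R = -63008 (R = -2864*22 = -63008)
c(Y) = -42 (c(Y) = -6*7 = -42)
c(-621) + (185208 - R) = -42 + (185208 - 1*(-63008)) = -42 + (185208 + 63008) = -42 + 248216 = 248174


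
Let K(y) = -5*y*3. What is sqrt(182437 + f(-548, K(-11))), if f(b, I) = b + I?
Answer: sqrt(182054) ≈ 426.68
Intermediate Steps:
K(y) = -15*y
f(b, I) = I + b
sqrt(182437 + f(-548, K(-11))) = sqrt(182437 + (-15*(-11) - 548)) = sqrt(182437 + (165 - 548)) = sqrt(182437 - 383) = sqrt(182054)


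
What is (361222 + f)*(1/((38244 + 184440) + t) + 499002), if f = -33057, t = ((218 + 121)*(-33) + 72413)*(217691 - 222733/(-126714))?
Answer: 19755054647847807404149425/120637877889397 ≈ 1.6376e+11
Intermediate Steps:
t = 120635862376513/9051 (t = (339*(-33) + 72413)*(217691 - 222733*(-1/126714)) = (-11187 + 72413)*(217691 + 31819/18102) = 61226*(3940674301/18102) = 120635862376513/9051 ≈ 1.3328e+10)
(361222 + f)*(1/((38244 + 184440) + t) + 499002) = (361222 - 33057)*(1/((38244 + 184440) + 120635862376513/9051) + 499002) = 328165*(1/(222684 + 120635862376513/9051) + 499002) = 328165*(1/(120637877889397/9051) + 499002) = 328165*(9051/120637877889397 + 499002) = 328165*(60198542342564890845/120637877889397) = 19755054647847807404149425/120637877889397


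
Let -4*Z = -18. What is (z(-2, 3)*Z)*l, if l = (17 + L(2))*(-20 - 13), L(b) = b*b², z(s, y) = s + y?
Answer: -7425/2 ≈ -3712.5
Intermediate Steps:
Z = 9/2 (Z = -¼*(-18) = 9/2 ≈ 4.5000)
L(b) = b³
l = -825 (l = (17 + 2³)*(-20 - 13) = (17 + 8)*(-33) = 25*(-33) = -825)
(z(-2, 3)*Z)*l = ((-2 + 3)*(9/2))*(-825) = (1*(9/2))*(-825) = (9/2)*(-825) = -7425/2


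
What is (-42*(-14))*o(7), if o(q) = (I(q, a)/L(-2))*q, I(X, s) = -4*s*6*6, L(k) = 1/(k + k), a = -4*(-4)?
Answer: 37933056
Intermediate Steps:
a = 16
L(k) = 1/(2*k)
I(X, s) = -144*s (I(X, s) = -24*s*6 = -144*s)
o(q) = 9216*q (o(q) = ((-144*16)/(((½)/(-2))))*q = (-2304/((½)*(-½)))*q = (-2304/(-¼))*q = (-2304*(-4))*q = 9216*q)
(-42*(-14))*o(7) = (-42*(-14))*(9216*7) = 588*64512 = 37933056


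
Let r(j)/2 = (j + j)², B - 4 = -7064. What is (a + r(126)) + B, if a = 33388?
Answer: 153336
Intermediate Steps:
B = -7060 (B = 4 - 7064 = -7060)
r(j) = 8*j² (r(j) = 2*(j + j)² = 2*(2*j)² = 2*(4*j²) = 8*j²)
(a + r(126)) + B = (33388 + 8*126²) - 7060 = (33388 + 8*15876) - 7060 = (33388 + 127008) - 7060 = 160396 - 7060 = 153336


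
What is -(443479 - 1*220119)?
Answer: -223360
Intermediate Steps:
-(443479 - 1*220119) = -(443479 - 220119) = -1*223360 = -223360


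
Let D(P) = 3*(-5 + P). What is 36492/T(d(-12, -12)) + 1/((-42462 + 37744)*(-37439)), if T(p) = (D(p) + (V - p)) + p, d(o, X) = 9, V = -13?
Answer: -6445844775383/176637202 ≈ -36492.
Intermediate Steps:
D(P) = -15 + 3*P
T(p) = -28 + 3*p (T(p) = ((-15 + 3*p) + (-13 - p)) + p = (-28 + 2*p) + p = -28 + 3*p)
36492/T(d(-12, -12)) + 1/((-42462 + 37744)*(-37439)) = 36492/(-28 + 3*9) + 1/((-42462 + 37744)*(-37439)) = 36492/(-28 + 27) - 1/37439/(-4718) = 36492/(-1) - 1/4718*(-1/37439) = 36492*(-1) + 1/176637202 = -36492 + 1/176637202 = -6445844775383/176637202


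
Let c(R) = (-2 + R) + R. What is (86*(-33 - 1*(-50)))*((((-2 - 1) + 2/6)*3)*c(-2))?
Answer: 70176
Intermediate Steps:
c(R) = -2 + 2*R
(86*(-33 - 1*(-50)))*((((-2 - 1) + 2/6)*3)*c(-2)) = (86*(-33 - 1*(-50)))*((((-2 - 1) + 2/6)*3)*(-2 + 2*(-2))) = (86*(-33 + 50))*(((-3 + 2*(1/6))*3)*(-2 - 4)) = (86*17)*(((-3 + 1/3)*3)*(-6)) = 1462*(-8/3*3*(-6)) = 1462*(-8*(-6)) = 1462*48 = 70176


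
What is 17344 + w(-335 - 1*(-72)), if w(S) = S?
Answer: 17081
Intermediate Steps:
17344 + w(-335 - 1*(-72)) = 17344 + (-335 - 1*(-72)) = 17344 + (-335 + 72) = 17344 - 263 = 17081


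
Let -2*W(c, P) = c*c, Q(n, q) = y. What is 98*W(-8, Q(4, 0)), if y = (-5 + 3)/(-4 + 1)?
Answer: -3136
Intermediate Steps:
y = 2/3 (y = -2/(-3) = -2*(-1/3) = 2/3 ≈ 0.66667)
Q(n, q) = 2/3
W(c, P) = -c**2/2 (W(c, P) = -c*c/2 = -c**2/2)
98*W(-8, Q(4, 0)) = 98*(-1/2*(-8)**2) = 98*(-1/2*64) = 98*(-32) = -3136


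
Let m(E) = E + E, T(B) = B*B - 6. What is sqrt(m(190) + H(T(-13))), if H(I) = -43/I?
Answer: sqrt(10089211)/163 ≈ 19.487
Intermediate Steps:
T(B) = -6 + B**2 (T(B) = B**2 - 6 = -6 + B**2)
m(E) = 2*E
sqrt(m(190) + H(T(-13))) = sqrt(2*190 - 43/(-6 + (-13)**2)) = sqrt(380 - 43/(-6 + 169)) = sqrt(380 - 43/163) = sqrt(61897/163) = sqrt(10089211)/163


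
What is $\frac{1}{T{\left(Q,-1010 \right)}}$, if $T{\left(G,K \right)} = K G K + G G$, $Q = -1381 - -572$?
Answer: $- \frac{1}{824606419} \approx -1.2127 \cdot 10^{-9}$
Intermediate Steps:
$Q = -809$ ($Q = -1381 + 572 = -809$)
$T{\left(G,K \right)} = G^{2} + G K^{2}$ ($T{\left(G,K \right)} = G K K + G^{2} = G K^{2} + G^{2} = G^{2} + G K^{2}$)
$\frac{1}{T{\left(Q,-1010 \right)}} = \frac{1}{\left(-809\right) \left(-809 + \left(-1010\right)^{2}\right)} = \frac{1}{\left(-809\right) \left(-809 + 1020100\right)} = \frac{1}{\left(-809\right) 1019291} = \frac{1}{-824606419} = - \frac{1}{824606419}$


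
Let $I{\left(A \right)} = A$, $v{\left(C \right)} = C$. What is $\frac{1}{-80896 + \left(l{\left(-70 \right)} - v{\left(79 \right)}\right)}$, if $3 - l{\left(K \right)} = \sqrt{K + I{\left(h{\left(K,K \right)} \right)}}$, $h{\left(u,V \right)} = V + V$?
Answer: $\frac{i}{\sqrt{210} - 80972 i} \approx -1.235 \cdot 10^{-5} + 2.2102 \cdot 10^{-9} i$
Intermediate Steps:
$h{\left(u,V \right)} = 2 V$
$l{\left(K \right)} = 3 - \sqrt{3} \sqrt{K}$ ($l{\left(K \right)} = 3 - \sqrt{K + 2 K} = 3 - \sqrt{3 K} = 3 - \sqrt{3} \sqrt{K}$)
$\frac{1}{-80896 + \left(l{\left(-70 \right)} - v{\left(79 \right)}\right)} = \frac{1}{-80896 + \left(\left(3 - \sqrt{3} \sqrt{-70}\right) - 79\right)} = \frac{1}{-80896 - \left(76 + \sqrt{3} i \sqrt{70}\right)} = \frac{1}{-80896 - \left(76 + i \sqrt{210}\right)} = \frac{1}{-80972 - i \sqrt{210}}$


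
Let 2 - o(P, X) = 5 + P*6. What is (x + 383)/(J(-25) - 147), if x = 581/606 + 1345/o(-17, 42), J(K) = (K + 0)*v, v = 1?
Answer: -7950097/3439656 ≈ -2.3113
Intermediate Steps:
o(P, X) = -3 - 6*P (o(P, X) = 2 - (5 + P*6) = 2 - (5 + 6*P) = 2 + (-5 - 6*P) = -3 - 6*P)
J(K) = K (J(K) = (K + 0)*1 = K*1 = K)
x = 290863/19998 (x = 581/606 + 1345/(-3 - 6*(-17)) = 581*(1/606) + 1345/(-3 + 102) = 581/606 + 1345/99 = 290863/19998 ≈ 14.545)
(x + 383)/(J(-25) - 147) = (290863/19998 + 383)/(-25 - 147) = (7950097/19998)/(-172) = (7950097/19998)*(-1/172) = -7950097/3439656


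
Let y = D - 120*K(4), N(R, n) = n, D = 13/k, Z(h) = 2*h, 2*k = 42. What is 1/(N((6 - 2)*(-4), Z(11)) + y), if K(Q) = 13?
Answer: -21/32285 ≈ -0.00065046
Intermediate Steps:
k = 21 (k = (½)*42 = 21)
D = 13/21 ≈ 0.61905
y = -32747/21 (y = 13/21 - 120*13 = 13/21 - 1560 = -32747/21 ≈ -1559.4)
1/(N((6 - 2)*(-4), Z(11)) + y) = 1/(2*11 - 32747/21) = 1/(22 - 32747/21) = 1/(-32285/21) = -21/32285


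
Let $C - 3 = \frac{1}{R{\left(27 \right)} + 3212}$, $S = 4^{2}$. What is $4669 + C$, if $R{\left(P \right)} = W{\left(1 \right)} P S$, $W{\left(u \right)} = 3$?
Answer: $\frac{21061377}{4508} \approx 4672.0$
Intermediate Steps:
$S = 16$
$R{\left(P \right)} = 48 P$ ($R{\left(P \right)} = 3 P 16 = 48 P$)
$C = \frac{13525}{4508}$ ($C = 3 + \frac{1}{48 \cdot 27 + 3212} = 3 + \frac{1}{1296 + 3212} = 3 + \frac{1}{4508} = \frac{13525}{4508} \approx 3.0002$)
$4669 + C = 4669 + \frac{13525}{4508} = \frac{21061377}{4508}$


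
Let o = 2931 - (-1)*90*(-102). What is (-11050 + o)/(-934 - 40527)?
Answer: 17299/41461 ≈ 0.41724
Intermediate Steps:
o = -6249 (o = 2931 - (-1)*(-9180) = 2931 - 1*9180 = 2931 - 9180 = -6249)
(-11050 + o)/(-934 - 40527) = (-11050 - 6249)/(-934 - 40527) = -17299/(-41461) = -17299*(-1/41461) = 17299/41461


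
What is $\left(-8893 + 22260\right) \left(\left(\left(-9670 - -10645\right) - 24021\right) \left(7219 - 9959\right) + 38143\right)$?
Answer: $844582974161$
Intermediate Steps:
$\left(-8893 + 22260\right) \left(\left(\left(-9670 - -10645\right) - 24021\right) \left(7219 - 9959\right) + 38143\right) = 13367 \left(\left(\left(-9670 + 10645\right) - 24021\right) \left(-2740\right) + 38143\right) = 13367 \left(\left(975 - 24021\right) \left(-2740\right) + 38143\right) = 13367 \left(\left(-23046\right) \left(-2740\right) + 38143\right) = 13367 \left(63146040 + 38143\right) = 13367 \cdot 63184183 = 844582974161$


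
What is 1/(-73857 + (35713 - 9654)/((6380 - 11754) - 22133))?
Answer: -27507/2031610558 ≈ -1.3540e-5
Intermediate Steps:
1/(-73857 + (35713 - 9654)/((6380 - 11754) - 22133)) = 1/(-73857 + 26059/(-5374 - 22133)) = 1/(-73857 + 26059/(-27507)) = 1/(-73857 + 26059*(-1/27507)) = 1/(-73857 - 26059/27507) = 1/(-2031610558/27507) = -27507/2031610558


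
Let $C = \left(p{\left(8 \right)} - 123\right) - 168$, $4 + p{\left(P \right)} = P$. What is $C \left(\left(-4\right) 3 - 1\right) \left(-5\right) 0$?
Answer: $0$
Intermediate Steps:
$p{\left(P \right)} = -4 + P$
$C = -287$ ($C = \left(\left(-4 + 8\right) - 123\right) - 168 = \left(4 - 123\right) - 168 = -119 - 168 = -287$)
$C \left(\left(-4\right) 3 - 1\right) \left(-5\right) 0 = - 287 \left(\left(-4\right) 3 - 1\right) \left(-5\right) 0 = - 287 \left(-12 - 1\right) \left(-5\right) 0 = - 287 \left(-13\right) \left(-5\right) 0 = - 287 \cdot 65 \cdot 0 = \left(-287\right) 0 = 0$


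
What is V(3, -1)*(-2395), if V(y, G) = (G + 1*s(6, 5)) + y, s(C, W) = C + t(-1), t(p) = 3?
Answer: -26345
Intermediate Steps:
s(C, W) = 3 + C (s(C, W) = C + 3 = 3 + C)
V(y, G) = 9 + G + y (V(y, G) = (G + 1*(3 + 6)) + y = (G + 1*9) + y = (G + 9) + y = (9 + G) + y = 9 + G + y)
V(3, -1)*(-2395) = (9 - 1 + 3)*(-2395) = 11*(-2395) = -26345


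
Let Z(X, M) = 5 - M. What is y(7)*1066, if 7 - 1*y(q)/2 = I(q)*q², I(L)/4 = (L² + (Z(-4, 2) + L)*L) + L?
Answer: -52636948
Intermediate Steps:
I(L) = 4*L + 4*L² + 4*L*(3 + L) (I(L) = 4*((L² + ((5 - 1*2) + L)*L) + L) = 4*((L² + ((5 - 2) + L)*L) + L) = 4*((L² + (3 + L)*L) + L) = 4*((L² + L*(3 + L)) + L) = 4*(L + L² + L*(3 + L)) = 4*L + 4*L² + 4*L*(3 + L))
y(q) = 14 - 16*q³*(2 + q) (y(q) = 14 - 2*8*q*(2 + q)*q² = 14 - 16*q³*(2 + q))
y(7)*1066 = (14 - 32*7³ - 16*7⁴)*1066 = (14 - 32*343 - 16*2401)*1066 = (14 - 10976 - 38416)*1066 = -49378*1066 = -52636948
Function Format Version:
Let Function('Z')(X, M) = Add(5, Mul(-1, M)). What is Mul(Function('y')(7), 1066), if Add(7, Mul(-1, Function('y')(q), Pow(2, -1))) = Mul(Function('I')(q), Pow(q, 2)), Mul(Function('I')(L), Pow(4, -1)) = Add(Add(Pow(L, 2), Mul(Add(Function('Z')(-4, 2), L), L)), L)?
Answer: -52636948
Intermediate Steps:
Function('I')(L) = Add(Mul(4, L), Mul(4, Pow(L, 2)), Mul(4, L, Add(3, L))) (Function('I')(L) = Mul(4, Add(Add(Pow(L, 2), Mul(Add(Add(5, Mul(-1, 2)), L), L)), L)) = Mul(4, Add(Add(Pow(L, 2), Mul(Add(Add(5, -2), L), L)), L)) = Mul(4, Add(Add(Pow(L, 2), Mul(Add(3, L), L)), L)) = Mul(4, Add(Add(Pow(L, 2), Mul(L, Add(3, L))), L)) = Mul(4, Add(L, Pow(L, 2), Mul(L, Add(3, L)))) = Add(Mul(4, L), Mul(4, Pow(L, 2)), Mul(4, L, Add(3, L))))
Function('y')(q) = Add(14, Mul(-16, Pow(q, 3), Add(2, q))) (Function('y')(q) = Add(14, Mul(-2, Mul(Mul(8, q, Add(2, q)), Pow(q, 2)))) = Add(14, Mul(-2, Mul(8, Pow(q, 3), Add(2, q)))) = Add(14, Mul(-16, Pow(q, 3), Add(2, q))))
Mul(Function('y')(7), 1066) = Mul(Add(14, Mul(-32, Pow(7, 3)), Mul(-16, Pow(7, 4))), 1066) = Mul(Add(14, Mul(-32, 343), Mul(-16, 2401)), 1066) = Mul(Add(14, -10976, -38416), 1066) = Mul(-49378, 1066) = -52636948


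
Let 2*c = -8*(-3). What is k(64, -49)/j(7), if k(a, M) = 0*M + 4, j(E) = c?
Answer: 1/3 ≈ 0.33333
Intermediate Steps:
c = 12 (c = (-8*(-3))/2 = (1/2)*24 = 12)
j(E) = 12
k(a, M) = 4 (k(a, M) = 0 + 4 = 4)
k(64, -49)/j(7) = 4/12 = 4*(1/12) = 1/3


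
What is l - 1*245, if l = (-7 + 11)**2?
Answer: -229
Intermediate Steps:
l = 16 (l = 4**2 = 16)
l - 1*245 = 16 - 1*245 = 16 - 245 = -229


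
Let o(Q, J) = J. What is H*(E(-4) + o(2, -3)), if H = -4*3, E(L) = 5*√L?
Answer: 36 - 120*I ≈ 36.0 - 120.0*I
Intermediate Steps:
H = -12
H*(E(-4) + o(2, -3)) = -12*(5*√(-4) - 3) = -12*(5*(2*I) - 3) = -12*(10*I - 3) = -12*(-3 + 10*I) = 36 - 120*I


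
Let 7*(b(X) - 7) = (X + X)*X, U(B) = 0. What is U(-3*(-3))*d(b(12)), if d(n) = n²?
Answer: 0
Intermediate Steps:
b(X) = 7 + 2*X²/7 (b(X) = 7 + ((X + X)*X)/7 = 7 + ((2*X)*X)/7 = 7 + (2*X²)/7 = 7 + 2*X²/7)
U(-3*(-3))*d(b(12)) = 0*(7 + (2/7)*12²)² = 0*(7 + (2/7)*144)² = 0*(7 + 288/7)² = 0*(337/7)² = 0*(113569/49) = 0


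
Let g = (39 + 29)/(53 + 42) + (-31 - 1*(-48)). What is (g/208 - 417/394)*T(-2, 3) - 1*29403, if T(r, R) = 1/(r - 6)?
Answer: -915657380871/31141760 ≈ -29403.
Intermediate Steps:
g = 1683/95 (g = 68/95 + (-31 + 48) = 68*(1/95) + 17 = 68/95 + 17 = 1683/95 ≈ 17.716)
T(r, R) = 1/(-6 + r)
(g/208 - 417/394)*T(-2, 3) - 1*29403 = ((1683/95)/208 - 417/394)/(-6 - 2) - 1*29403 = ((1683/95)*(1/208) - 417*1/394)/(-8) - 29403 = (1683/19760 - 417/394)*(-⅛) - 29403 = -3788409/3892720*(-⅛) - 29403 = 3788409/31141760 - 29403 = -915657380871/31141760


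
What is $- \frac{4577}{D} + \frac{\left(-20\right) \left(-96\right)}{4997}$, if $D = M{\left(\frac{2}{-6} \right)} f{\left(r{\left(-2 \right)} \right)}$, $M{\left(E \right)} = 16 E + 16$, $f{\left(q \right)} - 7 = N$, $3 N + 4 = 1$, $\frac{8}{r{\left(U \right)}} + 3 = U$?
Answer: $- \frac{22748389}{319808} \approx -71.131$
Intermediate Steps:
$r{\left(U \right)} = \frac{8}{-3 + U}$
$N = -1$ ($N = - \frac{4}{3} + \frac{1}{3} \cdot 1 = - \frac{4}{3} + \frac{1}{3} = -1$)
$f{\left(q \right)} = 6$ ($f{\left(q \right)} = 7 - 1 = 6$)
$M{\left(E \right)} = 16 + 16 E$
$D = 64$ ($D = \left(16 + 16 \frac{2}{-6}\right) 6 = \left(16 + 16 \cdot 2 \left(- \frac{1}{6}\right)\right) 6 = \left(16 + 16 \left(- \frac{1}{3}\right)\right) 6 = \left(16 - \frac{16}{3}\right) 6 = \frac{32}{3} \cdot 6 = 64$)
$- \frac{4577}{D} + \frac{\left(-20\right) \left(-96\right)}{4997} = - \frac{4577}{64} + \frac{\left(-20\right) \left(-96\right)}{4997} = \left(-4577\right) \frac{1}{64} + 1920 \cdot \frac{1}{4997} = - \frac{4577}{64} + \frac{1920}{4997} = - \frac{22748389}{319808}$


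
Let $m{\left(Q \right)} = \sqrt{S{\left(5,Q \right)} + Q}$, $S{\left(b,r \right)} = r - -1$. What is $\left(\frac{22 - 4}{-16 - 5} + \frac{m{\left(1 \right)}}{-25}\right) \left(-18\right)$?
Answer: $\frac{108}{7} + \frac{18 \sqrt{3}}{25} \approx 16.676$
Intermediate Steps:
$S{\left(b,r \right)} = 1 + r$ ($S{\left(b,r \right)} = r + 1 = 1 + r$)
$m{\left(Q \right)} = \sqrt{1 + 2 Q}$ ($m{\left(Q \right)} = \sqrt{\left(1 + Q\right) + Q} = \sqrt{1 + 2 Q}$)
$\left(\frac{22 - 4}{-16 - 5} + \frac{m{\left(1 \right)}}{-25}\right) \left(-18\right) = \left(\frac{22 - 4}{-16 - 5} + \frac{\sqrt{1 + 2 \cdot 1}}{-25}\right) \left(-18\right) = \left(\frac{18}{-21} + \sqrt{1 + 2} \left(- \frac{1}{25}\right)\right) \left(-18\right) = \left(18 \left(- \frac{1}{21}\right) + \sqrt{3} \left(- \frac{1}{25}\right)\right) \left(-18\right) = \left(- \frac{6}{7} - \frac{\sqrt{3}}{25}\right) \left(-18\right) = \frac{108}{7} + \frac{18 \sqrt{3}}{25}$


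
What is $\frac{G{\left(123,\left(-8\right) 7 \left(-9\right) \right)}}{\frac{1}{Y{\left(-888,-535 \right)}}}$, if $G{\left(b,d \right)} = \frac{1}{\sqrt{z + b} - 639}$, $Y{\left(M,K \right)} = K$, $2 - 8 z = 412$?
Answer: $\frac{1367460}{1632997} + \frac{1070 \sqrt{287}}{1632997} \approx 0.84849$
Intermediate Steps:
$z = - \frac{205}{4}$ ($z = \frac{1}{4} - \frac{103}{2} = - \frac{205}{4} \approx -51.25$)
$G{\left(b,d \right)} = \frac{1}{-639 + \sqrt{- \frac{205}{4} + b}}$ ($G{\left(b,d \right)} = \frac{1}{\sqrt{- \frac{205}{4} + b} - 639} = \frac{1}{-639 + \sqrt{- \frac{205}{4} + b}}$)
$\frac{G{\left(123,\left(-8\right) 7 \left(-9\right) \right)}}{\frac{1}{Y{\left(-888,-535 \right)}}} = \frac{2 \frac{1}{-1278 + \sqrt{-205 + 4 \cdot 123}}}{\frac{1}{-535}} = \frac{2 \frac{1}{-1278 + \sqrt{-205 + 492}}}{- \frac{1}{535}} = \frac{2}{-1278 + \sqrt{287}} \left(-535\right) = - \frac{1070}{-1278 + \sqrt{287}}$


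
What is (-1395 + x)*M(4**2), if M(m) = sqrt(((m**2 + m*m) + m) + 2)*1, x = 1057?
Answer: -338*sqrt(530) ≈ -7781.3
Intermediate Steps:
M(m) = sqrt(2 + m + 2*m**2) (M(m) = sqrt(((m**2 + m**2) + m) + 2)*1 = sqrt((2*m**2 + m) + 2)*1 = sqrt((m + 2*m**2) + 2)*1 = sqrt(2 + m + 2*m**2)*1 = sqrt(2 + m + 2*m**2))
(-1395 + x)*M(4**2) = (-1395 + 1057)*sqrt(2 + 4**2 + 2*(4**2)**2) = -338*sqrt(2 + 16 + 2*16**2) = -338*sqrt(2 + 16 + 2*256) = -338*sqrt(2 + 16 + 512) = -338*sqrt(530)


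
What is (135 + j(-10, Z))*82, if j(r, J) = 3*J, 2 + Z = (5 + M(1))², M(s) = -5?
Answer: 10578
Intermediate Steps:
Z = -2 (Z = -2 + (5 - 5)² = -2 + 0² = -2 + 0 = -2)
(135 + j(-10, Z))*82 = (135 + 3*(-2))*82 = (135 - 6)*82 = 129*82 = 10578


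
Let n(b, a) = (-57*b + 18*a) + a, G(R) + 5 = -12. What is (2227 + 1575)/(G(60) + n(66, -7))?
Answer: -1901/1956 ≈ -0.97188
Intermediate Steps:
G(R) = -17 (G(R) = -5 - 12 = -17)
n(b, a) = -57*b + 19*a
(2227 + 1575)/(G(60) + n(66, -7)) = (2227 + 1575)/(-17 + (-57*66 + 19*(-7))) = 3802/(-17 + (-3762 - 133)) = 3802/(-17 - 3895) = 3802/(-3912) = 3802*(-1/3912) = -1901/1956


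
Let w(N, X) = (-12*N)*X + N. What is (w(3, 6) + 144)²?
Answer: 4761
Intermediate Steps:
w(N, X) = N - 12*N*X (w(N, X) = -12*N*X + N = N - 12*N*X)
(w(3, 6) + 144)² = (3*(1 - 12*6) + 144)² = (3*(1 - 72) + 144)² = (3*(-71) + 144)² = (-213 + 144)² = (-69)² = 4761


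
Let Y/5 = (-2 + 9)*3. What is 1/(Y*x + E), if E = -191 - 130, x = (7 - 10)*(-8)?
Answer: 1/2199 ≈ 0.00045475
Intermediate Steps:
x = 24 (x = -3*(-8) = 24)
E = -321
Y = 105 (Y = 5*((-2 + 9)*3) = 5*(7*3) = 5*21 = 105)
1/(Y*x + E) = 1/(105*24 - 321) = 1/(2520 - 321) = 1/2199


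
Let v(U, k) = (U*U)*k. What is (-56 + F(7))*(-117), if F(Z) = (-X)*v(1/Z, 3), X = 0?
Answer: 6552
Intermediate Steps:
v(U, k) = k*U² (v(U, k) = U²*k = k*U²)
F(Z) = 0 (F(Z) = (-1*0)*(3*(1/Z)²) = 0*(3/Z²) = 0)
(-56 + F(7))*(-117) = (-56 + 0)*(-117) = -56*(-117) = 6552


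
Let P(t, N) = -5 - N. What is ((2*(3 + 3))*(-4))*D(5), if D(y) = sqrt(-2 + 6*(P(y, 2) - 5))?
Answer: -48*I*sqrt(74) ≈ -412.91*I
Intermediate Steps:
D(y) = I*sqrt(74) (D(y) = sqrt(-2 + 6*((-5 - 1*2) - 5)) = sqrt(-2 + 6*((-5 - 2) - 5)) = sqrt(-2 + 6*(-7 - 5)) = sqrt(-2 + 6*(-12)) = sqrt(-2 - 72) = sqrt(-74) = I*sqrt(74))
((2*(3 + 3))*(-4))*D(5) = ((2*(3 + 3))*(-4))*(I*sqrt(74)) = ((2*6)*(-4))*(I*sqrt(74)) = (12*(-4))*(I*sqrt(74)) = -48*I*sqrt(74)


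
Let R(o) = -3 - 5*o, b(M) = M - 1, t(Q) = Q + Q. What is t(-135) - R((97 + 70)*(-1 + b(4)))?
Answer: 1403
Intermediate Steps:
t(Q) = 2*Q
b(M) = -1 + M
t(-135) - R((97 + 70)*(-1 + b(4))) = 2*(-135) - (-3 - 5*(97 + 70)*(-1 + (-1 + 4))) = -270 - (-3 - 835*(-1 + 3)) = -270 - (-3 - 835*2) = -270 - (-3 - 5*334) = -270 - (-3 - 1670) = -270 - 1*(-1673) = -270 + 1673 = 1403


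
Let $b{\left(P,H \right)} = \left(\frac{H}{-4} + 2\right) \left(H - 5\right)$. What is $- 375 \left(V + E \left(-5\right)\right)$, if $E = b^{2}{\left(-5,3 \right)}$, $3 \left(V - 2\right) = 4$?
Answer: $\frac{41875}{4} \approx 10469.0$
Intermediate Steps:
$V = \frac{10}{3}$ ($V = 2 + \frac{1}{3} \cdot 4 = 2 + \frac{4}{3} = \frac{10}{3} \approx 3.3333$)
$b{\left(P,H \right)} = \left(-5 + H\right) \left(2 - \frac{H}{4}\right)$ ($b{\left(P,H \right)} = \left(H \left(- \frac{1}{4}\right) + 2\right) \left(-5 + H\right) = \left(- \frac{H}{4} + 2\right) \left(-5 + H\right) = \left(2 - \frac{H}{4}\right) \left(-5 + H\right) = \left(-5 + H\right) \left(2 - \frac{H}{4}\right)$)
$E = \frac{25}{4}$ ($E = \left(-10 - \frac{3^{2}}{4} + \frac{13}{4} \cdot 3\right)^{2} = \left(-10 - \frac{9}{4} + \frac{39}{4}\right)^{2} = \left(- \frac{5}{2}\right)^{2} = \frac{25}{4} \approx 6.25$)
$- 375 \left(V + E \left(-5\right)\right) = - 375 \left(\frac{10}{3} + \frac{25}{4} \left(-5\right)\right) = - 375 \left(\frac{10}{3} - \frac{125}{4}\right) = \left(-375\right) \left(- \frac{335}{12}\right) = \frac{41875}{4}$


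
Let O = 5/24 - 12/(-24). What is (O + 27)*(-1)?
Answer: -665/24 ≈ -27.708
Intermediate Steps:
O = 17/24 (O = 5*(1/24) - 12*(-1/24) = 5/24 + ½ = 17/24 ≈ 0.70833)
(O + 27)*(-1) = (17/24 + 27)*(-1) = (665/24)*(-1) = -665/24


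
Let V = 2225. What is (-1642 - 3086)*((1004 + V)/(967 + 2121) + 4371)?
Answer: -7979018307/386 ≈ -2.0671e+7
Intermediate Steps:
(-1642 - 3086)*((1004 + V)/(967 + 2121) + 4371) = (-1642 - 3086)*((1004 + 2225)/(967 + 2121) + 4371) = -4728*(3229/3088 + 4371) = -4728*13500877/3088 = -7979018307/386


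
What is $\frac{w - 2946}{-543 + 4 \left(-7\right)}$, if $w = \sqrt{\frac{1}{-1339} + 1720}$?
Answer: $\frac{2946}{571} - \frac{\sqrt{3083822781}}{764569} \approx 5.0867$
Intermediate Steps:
$w = \frac{\sqrt{3083822781}}{1339}$ ($w = \sqrt{- \frac{1}{1339} + 1720} = \sqrt{\frac{2303079}{1339}} = \frac{\sqrt{3083822781}}{1339} \approx 41.473$)
$\frac{w - 2946}{-543 + 4 \left(-7\right)} = \frac{\frac{\sqrt{3083822781}}{1339} - 2946}{-543 + 4 \left(-7\right)} = \frac{-2946 + \frac{\sqrt{3083822781}}{1339}}{-543 - 28} = \frac{-2946 + \frac{\sqrt{3083822781}}{1339}}{-571} = \left(-2946 + \frac{\sqrt{3083822781}}{1339}\right) \left(- \frac{1}{571}\right) = \frac{2946}{571} - \frac{\sqrt{3083822781}}{764569}$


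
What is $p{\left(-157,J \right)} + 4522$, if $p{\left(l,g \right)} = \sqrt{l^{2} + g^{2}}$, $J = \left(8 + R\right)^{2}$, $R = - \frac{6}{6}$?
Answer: $4522 + 5 \sqrt{1082} \approx 4686.5$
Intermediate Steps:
$R = -1$ ($R = \left(-6\right) \frac{1}{6} = -1$)
$J = 49$ ($J = \left(8 - 1\right)^{2} = 7^{2} = 49$)
$p{\left(l,g \right)} = \sqrt{g^{2} + l^{2}}$
$p{\left(-157,J \right)} + 4522 = \sqrt{49^{2} + \left(-157\right)^{2}} + 4522 = \sqrt{2401 + 24649} + 4522 = \sqrt{27050} + 4522 = 5 \sqrt{1082} + 4522 = 4522 + 5 \sqrt{1082}$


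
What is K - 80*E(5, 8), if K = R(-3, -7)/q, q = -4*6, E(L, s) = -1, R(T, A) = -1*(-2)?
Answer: 959/12 ≈ 79.917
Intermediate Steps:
R(T, A) = 2
q = -24
K = -1/12 (K = 2/(-24) = 2*(-1/24) = -1/12 ≈ -0.083333)
K - 80*E(5, 8) = -1/12 - 80*(-1) = -1/12 + 80 = 959/12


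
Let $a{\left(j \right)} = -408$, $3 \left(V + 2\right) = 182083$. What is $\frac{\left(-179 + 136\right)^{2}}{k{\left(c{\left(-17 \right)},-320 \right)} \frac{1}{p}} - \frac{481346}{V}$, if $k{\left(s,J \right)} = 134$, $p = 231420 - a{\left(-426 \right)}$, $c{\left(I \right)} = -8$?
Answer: $\frac{2053871248704}{642061} \approx 3.1989 \cdot 10^{6}$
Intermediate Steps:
$V = \frac{182077}{3}$ ($V = -2 + \frac{1}{3} \cdot 182083 = -2 + \frac{182083}{3} = \frac{182077}{3} \approx 60692.0$)
$p = 231828$ ($p = 231420 - -408 = 231420 + 408 = 231828$)
$\frac{\left(-179 + 136\right)^{2}}{k{\left(c{\left(-17 \right)},-320 \right)} \frac{1}{p}} - \frac{481346}{V} = \frac{\left(-179 + 136\right)^{2}}{134 \cdot \frac{1}{231828}} - \frac{481346}{\frac{182077}{3}} = \frac{\left(-43\right)^{2}}{134 \cdot \frac{1}{231828}} - \frac{76002}{9583} = \frac{1849}{\frac{67}{115914}} - \frac{76002}{9583} = 1849 \cdot \frac{115914}{67} - \frac{76002}{9583} = \frac{214324986}{67} - \frac{76002}{9583} = \frac{2053871248704}{642061}$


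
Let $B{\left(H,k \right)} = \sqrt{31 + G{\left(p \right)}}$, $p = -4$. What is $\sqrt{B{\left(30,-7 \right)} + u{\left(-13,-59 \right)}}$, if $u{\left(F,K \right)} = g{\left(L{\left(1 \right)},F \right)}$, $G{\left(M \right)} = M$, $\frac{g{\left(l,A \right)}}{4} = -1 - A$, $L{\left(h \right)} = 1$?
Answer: $\sqrt{48 + 3 \sqrt{3}} \approx 7.2936$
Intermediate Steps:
$g{\left(l,A \right)} = -4 - 4 A$ ($g{\left(l,A \right)} = 4 \left(-1 - A\right) = -4 - 4 A$)
$u{\left(F,K \right)} = -4 - 4 F$
$B{\left(H,k \right)} = 3 \sqrt{3}$ ($B{\left(H,k \right)} = \sqrt{31 - 4} = \sqrt{27} = 3 \sqrt{3}$)
$\sqrt{B{\left(30,-7 \right)} + u{\left(-13,-59 \right)}} = \sqrt{3 \sqrt{3} - -48} = \sqrt{3 \sqrt{3} + \left(-4 + 52\right)} = \sqrt{3 \sqrt{3} + 48} = \sqrt{48 + 3 \sqrt{3}}$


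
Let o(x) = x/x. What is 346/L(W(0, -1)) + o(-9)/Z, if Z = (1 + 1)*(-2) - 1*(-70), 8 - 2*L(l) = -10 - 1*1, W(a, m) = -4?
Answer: 45691/1254 ≈ 36.436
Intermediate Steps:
o(x) = 1
L(l) = 19/2 (L(l) = 4 - (-10 - 1*1)/2 = 4 - (-10 - 1)/2 = 4 - ½*(-11) = 4 + 11/2 = 19/2)
Z = 66 (Z = 2*(-2) + 70 = -4 + 70 = 66)
346/L(W(0, -1)) + o(-9)/Z = 346/(19/2) + 1/66 = 346*(2/19) + 1*(1/66) = 692/19 + 1/66 = 45691/1254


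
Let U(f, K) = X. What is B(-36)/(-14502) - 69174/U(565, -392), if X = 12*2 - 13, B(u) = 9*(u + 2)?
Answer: -167192997/26587 ≈ -6288.5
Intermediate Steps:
B(u) = 18 + 9*u (B(u) = 9*(2 + u) = 18 + 9*u)
X = 11 (X = 24 - 13 = 11)
U(f, K) = 11
B(-36)/(-14502) - 69174/U(565, -392) = (18 + 9*(-36))/(-14502) - 69174/11 = (18 - 324)*(-1/14502) - 69174*1/11 = -306*(-1/14502) - 69174/11 = 51/2417 - 69174/11 = -167192997/26587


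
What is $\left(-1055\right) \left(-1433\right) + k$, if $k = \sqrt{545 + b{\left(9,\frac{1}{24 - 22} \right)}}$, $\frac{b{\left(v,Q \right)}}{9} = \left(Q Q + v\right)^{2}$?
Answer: $1511815 + \frac{\sqrt{21041}}{4} \approx 1.5119 \cdot 10^{6}$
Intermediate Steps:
$b{\left(v,Q \right)} = 9 \left(v + Q^{2}\right)^{2}$ ($b{\left(v,Q \right)} = 9 \left(Q Q + v\right)^{2} = 9 \left(Q^{2} + v\right)^{2} = 9 \left(v + Q^{2}\right)^{2}$)
$k = \frac{\sqrt{21041}}{4}$ ($k = \sqrt{545 + 9 \left(9 + \left(\frac{1}{24 - 22}\right)^{2}\right)^{2}} = \sqrt{545 + 9 \left(9 + \left(\frac{1}{2}\right)^{2}\right)^{2}} = \sqrt{545 + 9 \left(9 + \frac{1}{4}\right)^{2}} = \sqrt{545 + 9 \left(\frac{37}{4}\right)^{2}} = \sqrt{545 + 9 \cdot \frac{1369}{16}} = \sqrt{545 + \frac{12321}{16}} = \sqrt{\frac{21041}{16}} = \frac{\sqrt{21041}}{4} \approx 36.264$)
$\left(-1055\right) \left(-1433\right) + k = \left(-1055\right) \left(-1433\right) + \frac{\sqrt{21041}}{4} = 1511815 + \frac{\sqrt{21041}}{4}$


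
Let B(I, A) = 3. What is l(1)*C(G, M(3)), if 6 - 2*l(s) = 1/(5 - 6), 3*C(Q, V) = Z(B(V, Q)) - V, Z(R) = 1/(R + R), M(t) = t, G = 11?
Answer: -119/36 ≈ -3.3056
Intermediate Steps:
Z(R) = 1/(2*R)
C(Q, V) = 1/18 - V/3 (C(Q, V) = ((1/2)/3 - V)/3 = ((1/2)*(1/3) - V)/3 = (1/6 - V)/3 = 1/18 - V/3)
l(s) = 7/2 (l(s) = 3 - 1/(2*(5 - 6)) = 3 - 1/2/(-1) = 3 - 1/2*(-1) = 3 + 1/2 = 7/2)
l(1)*C(G, M(3)) = 7*(1/18 - 1/3*3)/2 = 7*(1/18 - 1)/2 = (7/2)*(-17/18) = -119/36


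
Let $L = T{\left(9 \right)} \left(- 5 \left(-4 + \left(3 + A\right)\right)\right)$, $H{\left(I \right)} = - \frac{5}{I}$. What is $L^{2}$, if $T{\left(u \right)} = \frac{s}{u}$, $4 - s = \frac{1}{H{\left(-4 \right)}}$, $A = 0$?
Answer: $\frac{256}{81} \approx 3.1605$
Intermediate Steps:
$s = \frac{16}{5}$ ($s = 4 - \frac{1}{\left(-5\right) \frac{1}{-4}} = 4 - \frac{1}{\left(-5\right) \left(- \frac{1}{4}\right)} = 4 - \frac{1}{\frac{5}{4}} = 4 - \frac{4}{5} = \frac{16}{5} \approx 3.2$)
$T{\left(u \right)} = \frac{16}{5 u}$
$L = \frac{16}{9}$ ($L = \frac{16}{5 \cdot 9} \left(- 5 \left(-4 + \left(3 + 0\right)\right)\right) = \frac{16}{5} \cdot \frac{1}{9} \left(- 5 \left(-4 + 3\right)\right) = \frac{16 \left(\left(-5\right) \left(-1\right)\right)}{45} = \frac{16}{45} \cdot 5 = \frac{16}{9} \approx 1.7778$)
$L^{2} = \left(\frac{16}{9}\right)^{2} = \frac{256}{81}$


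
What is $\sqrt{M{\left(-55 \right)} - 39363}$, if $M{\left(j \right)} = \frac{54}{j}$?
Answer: $\frac{i \sqrt{119076045}}{55} \approx 198.4 i$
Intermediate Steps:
$\sqrt{M{\left(-55 \right)} - 39363} = \sqrt{\frac{54}{-55} - 39363} = \sqrt{54 \left(- \frac{1}{55}\right) - 39363} = \sqrt{- \frac{54}{55} - 39363} = \sqrt{- \frac{2165019}{55}} = \frac{i \sqrt{119076045}}{55}$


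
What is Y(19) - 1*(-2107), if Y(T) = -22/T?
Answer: 40011/19 ≈ 2105.8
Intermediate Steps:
Y(19) - 1*(-2107) = -22/19 - 1*(-2107) = -22*1/19 + 2107 = -22/19 + 2107 = 40011/19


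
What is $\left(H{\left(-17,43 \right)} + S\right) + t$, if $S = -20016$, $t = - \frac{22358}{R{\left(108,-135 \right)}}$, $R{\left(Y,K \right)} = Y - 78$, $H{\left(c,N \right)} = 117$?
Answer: $- \frac{309664}{15} \approx -20644.0$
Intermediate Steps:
$R{\left(Y,K \right)} = -78 + Y$
$t = - \frac{11179}{15}$ ($t = - \frac{22358}{-78 + 108} = - \frac{22358}{30} = \left(-22358\right) \frac{1}{30} = - \frac{11179}{15} \approx -745.27$)
$\left(H{\left(-17,43 \right)} + S\right) + t = \left(117 - 20016\right) - \frac{11179}{15} = -19899 - \frac{11179}{15} = - \frac{309664}{15}$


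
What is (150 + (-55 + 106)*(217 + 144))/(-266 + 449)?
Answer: 6187/61 ≈ 101.43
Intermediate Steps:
(150 + (-55 + 106)*(217 + 144))/(-266 + 449) = (150 + 51*361)/183 = (150 + 18411)*(1/183) = 18561*(1/183) = 6187/61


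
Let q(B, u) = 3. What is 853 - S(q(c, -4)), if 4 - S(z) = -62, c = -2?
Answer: 787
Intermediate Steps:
S(z) = 66 (S(z) = 4 - 1*(-62) = 4 + 62 = 66)
853 - S(q(c, -4)) = 853 - 1*66 = 853 - 66 = 787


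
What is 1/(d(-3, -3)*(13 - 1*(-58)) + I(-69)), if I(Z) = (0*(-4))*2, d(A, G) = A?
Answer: -1/213 ≈ -0.0046948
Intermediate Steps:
I(Z) = 0 (I(Z) = 0*2 = 0)
1/(d(-3, -3)*(13 - 1*(-58)) + I(-69)) = 1/(-3*(13 - 1*(-58)) + 0) = 1/(-3*(13 + 58) + 0) = 1/(-3*71 + 0) = 1/(-213 + 0) = 1/(-213) = -1/213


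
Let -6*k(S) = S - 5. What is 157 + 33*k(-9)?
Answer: 234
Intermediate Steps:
k(S) = ⅚ - S/6 (k(S) = -(S - 5)/6 = -(-5 + S)/6 = ⅚ - S/6)
157 + 33*k(-9) = 157 + 33*(⅚ - ⅙*(-9)) = 157 + 33*(⅚ + 3/2) = 157 + 33*(7/3) = 157 + 77 = 234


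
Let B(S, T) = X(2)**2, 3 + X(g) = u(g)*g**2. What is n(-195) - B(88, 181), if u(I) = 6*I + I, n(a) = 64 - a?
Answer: -2550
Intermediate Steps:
u(I) = 7*I
X(g) = -3 + 7*g**3 (X(g) = -3 + (7*g)*g**2 = -3 + 7*g**3)
B(S, T) = 2809 (B(S, T) = (-3 + 7*2**3)**2 = (-3 + 7*8)**2 = (-3 + 56)**2 = 53**2 = 2809)
n(-195) - B(88, 181) = (64 - 1*(-195)) - 1*2809 = (64 + 195) - 2809 = 259 - 2809 = -2550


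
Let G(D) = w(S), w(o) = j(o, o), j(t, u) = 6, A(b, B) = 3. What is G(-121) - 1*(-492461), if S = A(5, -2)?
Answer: 492467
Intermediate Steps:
S = 3
w(o) = 6
G(D) = 6
G(-121) - 1*(-492461) = 6 - 1*(-492461) = 6 + 492461 = 492467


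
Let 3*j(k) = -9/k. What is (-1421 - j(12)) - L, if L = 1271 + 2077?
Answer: -19075/4 ≈ -4768.8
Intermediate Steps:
j(k) = -3/k (j(k) = (-9/k)/3 = -3/k)
L = 3348
(-1421 - j(12)) - L = (-1421 - (-3)/12) - 1*3348 = (-1421 - (-3)/12) - 3348 = (-1421 - 1*(-¼)) - 3348 = (-1421 + ¼) - 3348 = -5683/4 - 3348 = -19075/4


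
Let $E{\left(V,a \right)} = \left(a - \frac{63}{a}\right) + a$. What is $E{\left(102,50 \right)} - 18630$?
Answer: $- \frac{926563}{50} \approx -18531.0$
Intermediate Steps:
$E{\left(V,a \right)} = - \frac{63}{a} + 2 a$
$E{\left(102,50 \right)} - 18630 = \left(- \frac{63}{50} + 2 \cdot 50\right) - 18630 = \left(\left(-63\right) \frac{1}{50} + 100\right) - 18630 = \left(- \frac{63}{50} + 100\right) - 18630 = \frac{4937}{50} - 18630 = - \frac{926563}{50}$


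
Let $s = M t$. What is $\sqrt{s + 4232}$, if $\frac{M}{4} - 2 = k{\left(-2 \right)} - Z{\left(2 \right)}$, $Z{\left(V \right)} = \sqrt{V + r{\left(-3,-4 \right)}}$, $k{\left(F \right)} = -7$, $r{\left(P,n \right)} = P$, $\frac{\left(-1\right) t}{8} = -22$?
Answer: $2 \sqrt{178 - 176 i} \approx 29.268 - 12.027 i$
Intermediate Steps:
$t = 176$ ($t = \left(-8\right) \left(-22\right) = 176$)
$Z{\left(V \right)} = \sqrt{-3 + V}$ ($Z{\left(V \right)} = \sqrt{V - 3} = \sqrt{-3 + V}$)
$M = -20 - 4 i$ ($M = 8 + 4 \left(-7 - \sqrt{-3 + 2}\right) = 8 + 4 \left(-7 - \sqrt{-1}\right) = 8 + 4 \left(-7 - i\right) = 8 - \left(28 + 4 i\right) = -20 - 4 i \approx -20.0 - 4.0 i$)
$s = -3520 - 704 i$ ($s = \left(-20 - 4 i\right) 176 = -3520 - 704 i \approx -3520.0 - 704.0 i$)
$\sqrt{s + 4232} = \sqrt{\left(-3520 - 704 i\right) + 4232} = \sqrt{712 - 704 i}$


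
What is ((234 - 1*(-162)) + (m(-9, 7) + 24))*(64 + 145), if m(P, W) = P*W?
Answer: 74613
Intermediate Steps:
((234 - 1*(-162)) + (m(-9, 7) + 24))*(64 + 145) = ((234 - 1*(-162)) + (-9*7 + 24))*(64 + 145) = ((234 + 162) + (-63 + 24))*209 = (396 - 39)*209 = 357*209 = 74613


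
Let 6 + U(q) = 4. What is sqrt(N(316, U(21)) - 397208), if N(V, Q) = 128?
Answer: 6*I*sqrt(11030) ≈ 630.14*I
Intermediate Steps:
U(q) = -2 (U(q) = -6 + 4 = -2)
sqrt(N(316, U(21)) - 397208) = sqrt(128 - 397208) = sqrt(-397080) = 6*I*sqrt(11030)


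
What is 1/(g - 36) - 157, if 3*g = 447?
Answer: -17740/113 ≈ -156.99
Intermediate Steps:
g = 149 (g = (⅓)*447 = 149)
1/(g - 36) - 157 = 1/(149 - 36) - 157 = 1/113 - 157 = -17740/113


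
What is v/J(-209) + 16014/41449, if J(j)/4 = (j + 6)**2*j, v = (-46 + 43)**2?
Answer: 551693521095/1427948059076 ≈ 0.38635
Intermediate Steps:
v = 9 (v = (-3)**2 = 9)
J(j) = 4*j*(6 + j)**2 (J(j) = 4*((j + 6)**2*j) = 4*((6 + j)**2*j) = 4*(j*(6 + j)**2) = 4*j*(6 + j)**2)
v/J(-209) + 16014/41449 = 9/((4*(-209)*(6 - 209)**2)) + 16014/41449 = 9/((4*(-209)*(-203)**2)) + 16014*(1/41449) = 9/((4*(-209)*41209)) + 16014/41449 = 9/(-34450724) + 16014/41449 = 9*(-1/34450724) + 16014/41449 = -9/34450724 + 16014/41449 = 551693521095/1427948059076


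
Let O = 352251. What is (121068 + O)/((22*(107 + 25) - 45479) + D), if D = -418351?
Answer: -52591/51214 ≈ -1.0269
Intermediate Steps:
(121068 + O)/((22*(107 + 25) - 45479) + D) = (121068 + 352251)/((22*(107 + 25) - 45479) - 418351) = 473319/((22*132 - 45479) - 418351) = 473319/((2904 - 45479) - 418351) = 473319/(-42575 - 418351) = 473319/(-460926) = 473319*(-1/460926) = -52591/51214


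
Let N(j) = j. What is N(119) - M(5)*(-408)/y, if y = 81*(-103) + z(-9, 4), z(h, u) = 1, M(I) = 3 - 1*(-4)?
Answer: 494921/4171 ≈ 118.66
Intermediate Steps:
M(I) = 7 (M(I) = 3 + 4 = 7)
y = -8342 (y = 81*(-103) + 1 = -8343 + 1 = -8342)
N(119) - M(5)*(-408)/y = 119 - 7*(-408)/(-8342) = 119 - (-2856)*(-1)/8342 = 119 - 1*1428/4171 = 119 - 1428/4171 = 494921/4171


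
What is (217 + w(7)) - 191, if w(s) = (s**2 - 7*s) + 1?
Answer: 27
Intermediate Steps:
w(s) = 1 + s**2 - 7*s
(217 + w(7)) - 191 = (217 + (1 + 7**2 - 7*7)) - 191 = (217 + (1 + 49 - 49)) - 191 = (217 + 1) - 191 = 218 - 191 = 27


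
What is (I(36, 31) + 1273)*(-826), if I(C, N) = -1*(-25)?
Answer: -1072148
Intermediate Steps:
I(C, N) = 25
(I(36, 31) + 1273)*(-826) = (25 + 1273)*(-826) = 1298*(-826) = -1072148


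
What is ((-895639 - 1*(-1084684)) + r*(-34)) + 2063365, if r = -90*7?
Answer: 2273830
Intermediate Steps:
r = -630
((-895639 - 1*(-1084684)) + r*(-34)) + 2063365 = ((-895639 - 1*(-1084684)) - 630*(-34)) + 2063365 = ((-895639 + 1084684) + 21420) + 2063365 = (189045 + 21420) + 2063365 = 210465 + 2063365 = 2273830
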